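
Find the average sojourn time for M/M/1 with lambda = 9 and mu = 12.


W = 1/(mu - lambda) = 1/(12 - 9) = 0.3333 hours

0.3333 hours


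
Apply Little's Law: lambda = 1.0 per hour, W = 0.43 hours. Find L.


L = lambda * W = 1.0 * 0.43 = 0.43

0.43


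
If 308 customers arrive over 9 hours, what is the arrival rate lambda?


lambda = total arrivals / time = 308 / 9 = 34.22 per hour

34.22 per hour


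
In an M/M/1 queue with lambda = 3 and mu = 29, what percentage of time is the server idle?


Idle fraction = (1 - rho) * 100 = (1 - 3/29) * 100 = 89.7%

89.7%


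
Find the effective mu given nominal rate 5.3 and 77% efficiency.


Effective rate = mu * efficiency = 5.3 * 0.77 = 4.08 per hour

4.08 per hour


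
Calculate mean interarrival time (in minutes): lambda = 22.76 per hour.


Mean interarrival time = 60/lambda = 60/22.76 = 2.64 minutes

2.64 minutes


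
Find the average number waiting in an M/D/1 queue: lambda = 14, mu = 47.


M/D/1: Lq = rho^2 / (2*(1-rho)) where rho = 14/47; Lq = 0.06

0.06


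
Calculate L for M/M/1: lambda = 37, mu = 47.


rho = 37/47; L = rho/(1-rho) = 3.7

3.7


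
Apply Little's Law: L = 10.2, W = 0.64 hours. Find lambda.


lambda = L / W = 10.2 / 0.64 = 15.94 per hour

15.94 per hour


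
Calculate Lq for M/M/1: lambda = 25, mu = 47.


rho = 25/47; Lq = rho^2/(1-rho) = 0.6

0.6


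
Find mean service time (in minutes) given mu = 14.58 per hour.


Mean service time = 60/mu = 60/14.58 = 4.12 minutes

4.12 minutes


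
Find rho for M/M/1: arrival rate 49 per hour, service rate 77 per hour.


rho = lambda/mu = 49/77 = 0.6364

0.6364


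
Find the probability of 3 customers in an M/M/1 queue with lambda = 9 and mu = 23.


rho = 9/23; P(n) = (1-rho)*rho^n = (1-9/23)*(9/23)^3 = 0.0365

0.0365


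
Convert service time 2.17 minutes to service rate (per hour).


mu = 60 / avg_service_time = 60 / 2.17 = 27.65 per hour

27.65 per hour


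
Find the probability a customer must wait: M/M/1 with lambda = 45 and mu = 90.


P(wait) = rho = lambda/mu = 45/90 = 0.5

0.5


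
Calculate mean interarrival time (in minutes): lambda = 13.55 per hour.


Mean interarrival time = 60/lambda = 60/13.55 = 4.43 minutes

4.43 minutes


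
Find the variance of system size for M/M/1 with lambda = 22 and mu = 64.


rho = 22/64; Var(N) = rho/(1-rho)^2 = 0.8

0.8


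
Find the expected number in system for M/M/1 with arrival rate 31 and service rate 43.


rho = 31/43; L = rho/(1-rho) = 2.58

2.58


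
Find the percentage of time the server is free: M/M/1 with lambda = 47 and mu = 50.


Idle fraction = (1 - rho) * 100 = (1 - 47/50) * 100 = 6.0%

6.0%


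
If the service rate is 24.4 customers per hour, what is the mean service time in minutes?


Mean service time = 60/mu = 60/24.4 = 2.46 minutes

2.46 minutes


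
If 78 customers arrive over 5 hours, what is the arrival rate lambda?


lambda = total arrivals / time = 78 / 5 = 15.6 per hour

15.6 per hour


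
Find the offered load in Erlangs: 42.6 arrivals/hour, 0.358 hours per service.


Offered load a = lambda * E[S] = 42.6 * 0.358 = 15.25 Erlangs

15.25 Erlangs


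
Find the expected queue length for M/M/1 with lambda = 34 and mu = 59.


rho = 34/59; Lq = rho^2/(1-rho) = 0.78

0.78


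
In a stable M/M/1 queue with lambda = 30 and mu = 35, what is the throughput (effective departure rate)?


For a stable queue (lambda < mu), throughput = lambda = 30 per hour

30 per hour


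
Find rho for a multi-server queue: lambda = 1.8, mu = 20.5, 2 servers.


rho = lambda / (c * mu) = 1.8 / (2 * 20.5) = 0.0439

0.0439


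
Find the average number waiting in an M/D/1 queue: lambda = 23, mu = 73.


M/D/1: Lq = rho^2 / (2*(1-rho)) where rho = 23/73; Lq = 0.07

0.07


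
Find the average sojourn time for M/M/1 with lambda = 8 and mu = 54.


W = 1/(mu - lambda) = 1/(54 - 8) = 0.0217 hours

0.0217 hours


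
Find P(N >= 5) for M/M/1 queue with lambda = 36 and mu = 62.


P(N >= 5) = rho^5 = (36/62)^5 = 0.066

0.066


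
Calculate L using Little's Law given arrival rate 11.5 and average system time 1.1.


L = lambda * W = 11.5 * 1.1 = 12.65

12.65


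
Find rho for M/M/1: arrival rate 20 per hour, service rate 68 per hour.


rho = lambda/mu = 20/68 = 0.2941

0.2941


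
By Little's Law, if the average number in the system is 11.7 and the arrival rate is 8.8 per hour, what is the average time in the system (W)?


W = L / lambda = 11.7 / 8.8 = 1.3295 hours

1.3295 hours


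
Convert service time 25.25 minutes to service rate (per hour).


mu = 60 / avg_service_time = 60 / 25.25 = 2.38 per hour

2.38 per hour


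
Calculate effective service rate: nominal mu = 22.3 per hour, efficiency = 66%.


Effective rate = mu * efficiency = 22.3 * 0.66 = 14.72 per hour

14.72 per hour


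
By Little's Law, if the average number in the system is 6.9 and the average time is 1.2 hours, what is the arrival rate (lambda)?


lambda = L / W = 6.9 / 1.2 = 5.75 per hour

5.75 per hour


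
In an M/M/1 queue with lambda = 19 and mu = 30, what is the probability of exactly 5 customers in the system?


rho = 19/30; P(n) = (1-rho)*rho^n = (1-19/30)*(19/30)^5 = 0.0374

0.0374


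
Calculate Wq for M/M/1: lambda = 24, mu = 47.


rho = 24/47; Wq = rho/(mu - lambda) = 0.0222 hours

0.0222 hours


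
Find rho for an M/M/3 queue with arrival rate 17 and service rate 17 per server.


rho = lambda/(c*mu) = 17/(3*17) = 0.3333

0.3333


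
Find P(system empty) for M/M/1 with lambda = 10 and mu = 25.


P0 = 1 - rho = 1 - 10/25 = 0.6

0.6


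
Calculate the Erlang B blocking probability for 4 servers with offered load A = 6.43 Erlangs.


B(N,A) = (A^N/N!) / sum(A^k/k!, k=0..N) with N=4, A=6.43 = 0.4959

0.4959


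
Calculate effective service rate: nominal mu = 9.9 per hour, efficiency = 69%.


Effective rate = mu * efficiency = 9.9 * 0.69 = 6.83 per hour

6.83 per hour


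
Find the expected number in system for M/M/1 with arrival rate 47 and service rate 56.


rho = 47/56; L = rho/(1-rho) = 5.22

5.22


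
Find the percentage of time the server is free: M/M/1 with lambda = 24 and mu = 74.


Idle fraction = (1 - rho) * 100 = (1 - 24/74) * 100 = 67.6%

67.6%


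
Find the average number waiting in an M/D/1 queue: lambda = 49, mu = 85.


M/D/1: Lq = rho^2 / (2*(1-rho)) where rho = 49/85; Lq = 0.39

0.39


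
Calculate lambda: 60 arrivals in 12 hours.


lambda = total arrivals / time = 60 / 12 = 5.0 per hour

5.0 per hour


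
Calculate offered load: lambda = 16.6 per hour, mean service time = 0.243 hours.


Offered load a = lambda * E[S] = 16.6 * 0.243 = 4.03 Erlangs

4.03 Erlangs


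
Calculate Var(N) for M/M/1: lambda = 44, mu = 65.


rho = 44/65; Var(N) = rho/(1-rho)^2 = 6.49

6.49


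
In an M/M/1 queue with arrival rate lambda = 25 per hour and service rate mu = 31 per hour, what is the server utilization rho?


rho = lambda/mu = 25/31 = 0.8065

0.8065


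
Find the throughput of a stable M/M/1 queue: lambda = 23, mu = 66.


For a stable queue (lambda < mu), throughput = lambda = 23 per hour

23 per hour


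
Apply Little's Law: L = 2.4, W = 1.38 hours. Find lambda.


lambda = L / W = 2.4 / 1.38 = 1.74 per hour

1.74 per hour


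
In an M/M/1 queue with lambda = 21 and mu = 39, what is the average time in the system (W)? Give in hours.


W = 1/(mu - lambda) = 1/(39 - 21) = 0.0556 hours

0.0556 hours


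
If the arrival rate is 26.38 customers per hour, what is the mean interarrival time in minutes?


Mean interarrival time = 60/lambda = 60/26.38 = 2.27 minutes

2.27 minutes


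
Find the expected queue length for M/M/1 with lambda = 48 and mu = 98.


rho = 48/98; Lq = rho^2/(1-rho) = 0.47

0.47


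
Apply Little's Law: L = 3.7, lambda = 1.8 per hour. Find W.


W = L / lambda = 3.7 / 1.8 = 2.0556 hours

2.0556 hours


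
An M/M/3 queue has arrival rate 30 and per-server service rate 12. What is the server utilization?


rho = lambda/(c*mu) = 30/(3*12) = 0.8333

0.8333


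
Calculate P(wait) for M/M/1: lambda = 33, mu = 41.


P(wait) = rho = lambda/mu = 33/41 = 0.8049

0.8049


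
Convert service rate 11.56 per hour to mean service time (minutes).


Mean service time = 60/mu = 60/11.56 = 5.19 minutes

5.19 minutes


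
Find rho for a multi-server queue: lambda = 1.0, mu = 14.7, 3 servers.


rho = lambda / (c * mu) = 1.0 / (3 * 14.7) = 0.0227

0.0227


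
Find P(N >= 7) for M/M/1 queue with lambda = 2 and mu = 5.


P(N >= 7) = rho^7 = (2/5)^7 = 0.0016

0.0016


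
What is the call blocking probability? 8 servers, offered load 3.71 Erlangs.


B(N,A) = (A^N/N!) / sum(A^k/k!, k=0..N) with N=8, A=3.71 = 0.0221

0.0221


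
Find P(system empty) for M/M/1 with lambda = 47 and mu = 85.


P0 = 1 - rho = 1 - 47/85 = 0.4471

0.4471


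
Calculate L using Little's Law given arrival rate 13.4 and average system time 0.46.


L = lambda * W = 13.4 * 0.46 = 6.16

6.16


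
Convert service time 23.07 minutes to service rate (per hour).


mu = 60 / avg_service_time = 60 / 23.07 = 2.6 per hour

2.6 per hour


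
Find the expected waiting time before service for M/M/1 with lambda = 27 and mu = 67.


rho = 27/67; Wq = rho/(mu - lambda) = 0.0101 hours

0.0101 hours


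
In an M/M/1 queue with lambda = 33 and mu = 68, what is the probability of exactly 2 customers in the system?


rho = 33/68; P(n) = (1-rho)*rho^n = (1-33/68)*(33/68)^2 = 0.1212

0.1212


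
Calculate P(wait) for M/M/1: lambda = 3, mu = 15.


P(wait) = rho = lambda/mu = 3/15 = 0.2

0.2


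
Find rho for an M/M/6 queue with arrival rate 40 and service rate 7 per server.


rho = lambda/(c*mu) = 40/(6*7) = 0.9524

0.9524


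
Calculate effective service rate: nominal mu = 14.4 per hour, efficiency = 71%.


Effective rate = mu * efficiency = 14.4 * 0.71 = 10.22 per hour

10.22 per hour


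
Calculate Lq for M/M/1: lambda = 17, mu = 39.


rho = 17/39; Lq = rho^2/(1-rho) = 0.34

0.34


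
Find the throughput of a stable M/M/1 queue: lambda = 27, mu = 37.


For a stable queue (lambda < mu), throughput = lambda = 27 per hour

27 per hour


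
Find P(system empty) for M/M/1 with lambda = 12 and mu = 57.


P0 = 1 - rho = 1 - 12/57 = 0.7895

0.7895


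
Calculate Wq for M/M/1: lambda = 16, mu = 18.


rho = 16/18; Wq = rho/(mu - lambda) = 0.4444 hours

0.4444 hours


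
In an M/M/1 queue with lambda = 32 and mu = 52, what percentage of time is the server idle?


Idle fraction = (1 - rho) * 100 = (1 - 32/52) * 100 = 38.5%

38.5%


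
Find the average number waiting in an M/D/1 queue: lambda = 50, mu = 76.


M/D/1: Lq = rho^2 / (2*(1-rho)) where rho = 50/76; Lq = 0.63

0.63


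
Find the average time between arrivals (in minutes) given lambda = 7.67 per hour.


Mean interarrival time = 60/lambda = 60/7.67 = 7.82 minutes

7.82 minutes


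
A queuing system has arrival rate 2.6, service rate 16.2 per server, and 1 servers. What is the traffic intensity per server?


rho = lambda / (c * mu) = 2.6 / (1 * 16.2) = 0.1605

0.1605


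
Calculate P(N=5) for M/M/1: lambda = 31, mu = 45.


rho = 31/45; P(n) = (1-rho)*rho^n = (1-31/45)*(31/45)^5 = 0.0483

0.0483


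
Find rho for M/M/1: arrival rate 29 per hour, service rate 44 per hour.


rho = lambda/mu = 29/44 = 0.6591

0.6591


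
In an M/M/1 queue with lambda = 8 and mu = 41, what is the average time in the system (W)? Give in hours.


W = 1/(mu - lambda) = 1/(41 - 8) = 0.0303 hours

0.0303 hours


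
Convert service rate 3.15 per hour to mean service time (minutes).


Mean service time = 60/mu = 60/3.15 = 19.05 minutes

19.05 minutes


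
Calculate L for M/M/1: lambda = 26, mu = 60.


rho = 26/60; L = rho/(1-rho) = 0.76

0.76


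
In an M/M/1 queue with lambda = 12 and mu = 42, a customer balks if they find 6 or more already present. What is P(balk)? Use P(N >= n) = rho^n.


P(N >= 6) = rho^6 = (12/42)^6 = 0.0005

0.0005


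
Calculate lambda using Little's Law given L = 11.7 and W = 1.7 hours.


lambda = L / W = 11.7 / 1.7 = 6.88 per hour

6.88 per hour


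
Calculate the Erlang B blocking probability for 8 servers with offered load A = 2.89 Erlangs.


B(N,A) = (A^N/N!) / sum(A^k/k!, k=0..N) with N=8, A=2.89 = 0.0067

0.0067


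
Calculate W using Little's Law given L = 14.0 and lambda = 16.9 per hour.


W = L / lambda = 14.0 / 16.9 = 0.8284 hours

0.8284 hours


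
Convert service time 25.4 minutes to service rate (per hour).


mu = 60 / avg_service_time = 60 / 25.4 = 2.36 per hour

2.36 per hour


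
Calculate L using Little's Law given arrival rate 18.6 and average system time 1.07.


L = lambda * W = 18.6 * 1.07 = 19.9

19.9


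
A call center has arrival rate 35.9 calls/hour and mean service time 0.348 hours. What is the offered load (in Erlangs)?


Offered load a = lambda * E[S] = 35.9 * 0.348 = 12.49 Erlangs

12.49 Erlangs


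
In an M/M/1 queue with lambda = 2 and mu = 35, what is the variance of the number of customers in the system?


rho = 2/35; Var(N) = rho/(1-rho)^2 = 0.06

0.06


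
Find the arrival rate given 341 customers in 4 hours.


lambda = total arrivals / time = 341 / 4 = 85.25 per hour

85.25 per hour


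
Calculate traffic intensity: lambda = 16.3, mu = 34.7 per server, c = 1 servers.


rho = lambda / (c * mu) = 16.3 / (1 * 34.7) = 0.4697

0.4697


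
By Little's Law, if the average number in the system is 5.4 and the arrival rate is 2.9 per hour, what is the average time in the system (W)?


W = L / lambda = 5.4 / 2.9 = 1.8621 hours

1.8621 hours


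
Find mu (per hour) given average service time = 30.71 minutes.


mu = 60 / avg_service_time = 60 / 30.71 = 1.95 per hour

1.95 per hour


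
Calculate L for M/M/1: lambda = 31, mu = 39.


rho = 31/39; L = rho/(1-rho) = 3.88

3.88


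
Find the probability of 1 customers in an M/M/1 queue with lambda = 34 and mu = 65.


rho = 34/65; P(n) = (1-rho)*rho^n = (1-34/65)*(34/65)^1 = 0.2495

0.2495


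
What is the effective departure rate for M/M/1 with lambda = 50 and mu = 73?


For a stable queue (lambda < mu), throughput = lambda = 50 per hour

50 per hour


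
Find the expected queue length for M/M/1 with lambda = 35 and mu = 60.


rho = 35/60; Lq = rho^2/(1-rho) = 0.82

0.82


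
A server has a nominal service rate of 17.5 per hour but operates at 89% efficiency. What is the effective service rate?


Effective rate = mu * efficiency = 17.5 * 0.89 = 15.58 per hour

15.58 per hour


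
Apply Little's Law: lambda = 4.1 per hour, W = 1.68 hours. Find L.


L = lambda * W = 4.1 * 1.68 = 6.89

6.89


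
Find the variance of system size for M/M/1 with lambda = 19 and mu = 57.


rho = 19/57; Var(N) = rho/(1-rho)^2 = 0.75

0.75


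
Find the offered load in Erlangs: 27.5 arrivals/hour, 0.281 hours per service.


Offered load a = lambda * E[S] = 27.5 * 0.281 = 7.73 Erlangs

7.73 Erlangs


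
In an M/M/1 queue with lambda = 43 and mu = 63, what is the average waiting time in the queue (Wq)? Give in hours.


rho = 43/63; Wq = rho/(mu - lambda) = 0.0341 hours

0.0341 hours


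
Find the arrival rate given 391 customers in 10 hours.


lambda = total arrivals / time = 391 / 10 = 39.1 per hour

39.1 per hour


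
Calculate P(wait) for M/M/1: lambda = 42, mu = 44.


P(wait) = rho = lambda/mu = 42/44 = 0.9545

0.9545


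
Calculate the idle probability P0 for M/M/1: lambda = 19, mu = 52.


P0 = 1 - rho = 1 - 19/52 = 0.6346

0.6346


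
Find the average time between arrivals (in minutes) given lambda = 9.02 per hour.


Mean interarrival time = 60/lambda = 60/9.02 = 6.65 minutes

6.65 minutes


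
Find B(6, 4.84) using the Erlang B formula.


B(N,A) = (A^N/N!) / sum(A^k/k!, k=0..N) with N=6, A=4.84 = 0.1798

0.1798


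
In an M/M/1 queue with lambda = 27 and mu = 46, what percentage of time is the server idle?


Idle fraction = (1 - rho) * 100 = (1 - 27/46) * 100 = 41.3%

41.3%


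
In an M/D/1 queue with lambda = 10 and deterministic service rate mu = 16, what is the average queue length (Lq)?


M/D/1: Lq = rho^2 / (2*(1-rho)) where rho = 10/16; Lq = 0.52

0.52


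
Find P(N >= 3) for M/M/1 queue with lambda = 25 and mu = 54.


P(N >= 3) = rho^3 = (25/54)^3 = 0.0992

0.0992


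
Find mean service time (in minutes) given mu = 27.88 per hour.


Mean service time = 60/mu = 60/27.88 = 2.15 minutes

2.15 minutes


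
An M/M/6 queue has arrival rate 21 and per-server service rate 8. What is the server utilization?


rho = lambda/(c*mu) = 21/(6*8) = 0.4375

0.4375


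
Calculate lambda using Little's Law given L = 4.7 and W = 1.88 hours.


lambda = L / W = 4.7 / 1.88 = 2.5 per hour

2.5 per hour


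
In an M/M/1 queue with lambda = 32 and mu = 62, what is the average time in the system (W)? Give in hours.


W = 1/(mu - lambda) = 1/(62 - 32) = 0.0333 hours

0.0333 hours


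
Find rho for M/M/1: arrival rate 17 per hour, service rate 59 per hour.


rho = lambda/mu = 17/59 = 0.2881

0.2881


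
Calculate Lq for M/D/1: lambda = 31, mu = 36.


M/D/1: Lq = rho^2 / (2*(1-rho)) where rho = 31/36; Lq = 2.67

2.67


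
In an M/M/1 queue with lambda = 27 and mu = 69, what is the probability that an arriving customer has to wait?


P(wait) = rho = lambda/mu = 27/69 = 0.3913

0.3913


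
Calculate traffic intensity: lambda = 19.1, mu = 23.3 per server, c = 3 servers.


rho = lambda / (c * mu) = 19.1 / (3 * 23.3) = 0.2732

0.2732


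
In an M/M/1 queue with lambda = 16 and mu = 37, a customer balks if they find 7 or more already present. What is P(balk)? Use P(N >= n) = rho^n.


P(N >= 7) = rho^7 = (16/37)^7 = 0.0028

0.0028


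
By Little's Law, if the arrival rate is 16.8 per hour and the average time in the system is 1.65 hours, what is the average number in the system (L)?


L = lambda * W = 16.8 * 1.65 = 27.72

27.72


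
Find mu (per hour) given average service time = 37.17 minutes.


mu = 60 / avg_service_time = 60 / 37.17 = 1.61 per hour

1.61 per hour


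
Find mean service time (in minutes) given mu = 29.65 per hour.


Mean service time = 60/mu = 60/29.65 = 2.02 minutes

2.02 minutes


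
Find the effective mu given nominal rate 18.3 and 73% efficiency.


Effective rate = mu * efficiency = 18.3 * 0.73 = 13.36 per hour

13.36 per hour


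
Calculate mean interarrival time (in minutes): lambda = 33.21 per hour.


Mean interarrival time = 60/lambda = 60/33.21 = 1.81 minutes

1.81 minutes


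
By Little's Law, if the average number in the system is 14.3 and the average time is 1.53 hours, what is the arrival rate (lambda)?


lambda = L / W = 14.3 / 1.53 = 9.35 per hour

9.35 per hour


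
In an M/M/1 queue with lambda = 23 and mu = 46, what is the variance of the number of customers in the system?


rho = 23/46; Var(N) = rho/(1-rho)^2 = 2.0

2.0


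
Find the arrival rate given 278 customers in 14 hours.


lambda = total arrivals / time = 278 / 14 = 19.86 per hour

19.86 per hour


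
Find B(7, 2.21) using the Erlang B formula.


B(N,A) = (A^N/N!) / sum(A^k/k!, k=0..N) with N=7, A=2.21 = 0.0056

0.0056


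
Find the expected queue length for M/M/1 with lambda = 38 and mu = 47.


rho = 38/47; Lq = rho^2/(1-rho) = 3.41

3.41


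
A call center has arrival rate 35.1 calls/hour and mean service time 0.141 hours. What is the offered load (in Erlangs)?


Offered load a = lambda * E[S] = 35.1 * 0.141 = 4.95 Erlangs

4.95 Erlangs


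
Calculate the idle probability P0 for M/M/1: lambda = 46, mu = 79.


P0 = 1 - rho = 1 - 46/79 = 0.4177

0.4177


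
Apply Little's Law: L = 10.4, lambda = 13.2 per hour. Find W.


W = L / lambda = 10.4 / 13.2 = 0.7879 hours

0.7879 hours


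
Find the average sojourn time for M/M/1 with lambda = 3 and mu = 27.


W = 1/(mu - lambda) = 1/(27 - 3) = 0.0417 hours

0.0417 hours


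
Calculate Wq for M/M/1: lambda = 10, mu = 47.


rho = 10/47; Wq = rho/(mu - lambda) = 0.0058 hours

0.0058 hours


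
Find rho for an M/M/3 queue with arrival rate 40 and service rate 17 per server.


rho = lambda/(c*mu) = 40/(3*17) = 0.7843

0.7843


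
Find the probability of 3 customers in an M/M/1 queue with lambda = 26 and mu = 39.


rho = 26/39; P(n) = (1-rho)*rho^n = (1-26/39)*(26/39)^3 = 0.0988

0.0988


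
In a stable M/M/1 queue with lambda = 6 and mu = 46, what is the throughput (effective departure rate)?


For a stable queue (lambda < mu), throughput = lambda = 6 per hour

6 per hour


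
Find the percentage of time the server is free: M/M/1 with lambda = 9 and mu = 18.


Idle fraction = (1 - rho) * 100 = (1 - 9/18) * 100 = 50.0%

50.0%


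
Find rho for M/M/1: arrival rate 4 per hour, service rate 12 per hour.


rho = lambda/mu = 4/12 = 0.3333

0.3333


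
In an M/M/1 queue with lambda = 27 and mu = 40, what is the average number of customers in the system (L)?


rho = 27/40; L = rho/(1-rho) = 2.08

2.08


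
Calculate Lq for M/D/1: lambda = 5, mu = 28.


M/D/1: Lq = rho^2 / (2*(1-rho)) where rho = 5/28; Lq = 0.02

0.02


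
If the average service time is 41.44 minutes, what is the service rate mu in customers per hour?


mu = 60 / avg_service_time = 60 / 41.44 = 1.45 per hour

1.45 per hour


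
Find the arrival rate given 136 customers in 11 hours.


lambda = total arrivals / time = 136 / 11 = 12.36 per hour

12.36 per hour


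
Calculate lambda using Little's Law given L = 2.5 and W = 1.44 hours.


lambda = L / W = 2.5 / 1.44 = 1.74 per hour

1.74 per hour


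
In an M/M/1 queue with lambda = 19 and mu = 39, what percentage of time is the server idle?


Idle fraction = (1 - rho) * 100 = (1 - 19/39) * 100 = 51.3%

51.3%


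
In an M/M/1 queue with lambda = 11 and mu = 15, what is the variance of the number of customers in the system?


rho = 11/15; Var(N) = rho/(1-rho)^2 = 10.31

10.31


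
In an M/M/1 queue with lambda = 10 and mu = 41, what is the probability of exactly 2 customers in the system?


rho = 10/41; P(n) = (1-rho)*rho^n = (1-10/41)*(10/41)^2 = 0.045

0.045


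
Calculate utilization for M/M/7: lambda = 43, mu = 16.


rho = lambda/(c*mu) = 43/(7*16) = 0.3839

0.3839


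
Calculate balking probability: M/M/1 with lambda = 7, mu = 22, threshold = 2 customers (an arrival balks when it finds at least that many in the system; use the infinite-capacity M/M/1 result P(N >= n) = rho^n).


P(N >= 2) = rho^2 = (7/22)^2 = 0.1012

0.1012


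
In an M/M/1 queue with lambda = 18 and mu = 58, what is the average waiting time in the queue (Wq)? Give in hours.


rho = 18/58; Wq = rho/(mu - lambda) = 0.0078 hours

0.0078 hours


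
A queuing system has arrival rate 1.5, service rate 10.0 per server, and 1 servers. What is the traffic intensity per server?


rho = lambda / (c * mu) = 1.5 / (1 * 10.0) = 0.15

0.15


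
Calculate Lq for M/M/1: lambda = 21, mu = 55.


rho = 21/55; Lq = rho^2/(1-rho) = 0.24

0.24


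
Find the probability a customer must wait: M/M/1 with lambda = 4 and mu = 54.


P(wait) = rho = lambda/mu = 4/54 = 0.0741

0.0741


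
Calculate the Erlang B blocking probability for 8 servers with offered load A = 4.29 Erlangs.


B(N,A) = (A^N/N!) / sum(A^k/k!, k=0..N) with N=8, A=4.29 = 0.0403

0.0403


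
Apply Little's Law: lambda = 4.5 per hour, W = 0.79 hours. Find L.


L = lambda * W = 4.5 * 0.79 = 3.56

3.56


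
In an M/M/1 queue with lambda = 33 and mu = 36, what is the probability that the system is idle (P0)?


P0 = 1 - rho = 1 - 33/36 = 0.0833

0.0833


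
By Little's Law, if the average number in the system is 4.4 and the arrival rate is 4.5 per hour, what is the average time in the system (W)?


W = L / lambda = 4.4 / 4.5 = 0.9778 hours

0.9778 hours


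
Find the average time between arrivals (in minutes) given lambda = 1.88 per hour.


Mean interarrival time = 60/lambda = 60/1.88 = 31.91 minutes

31.91 minutes


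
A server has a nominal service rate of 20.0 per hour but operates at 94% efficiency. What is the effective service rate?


Effective rate = mu * efficiency = 20.0 * 0.94 = 18.8 per hour

18.8 per hour


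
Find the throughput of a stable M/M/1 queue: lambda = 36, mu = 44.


For a stable queue (lambda < mu), throughput = lambda = 36 per hour

36 per hour


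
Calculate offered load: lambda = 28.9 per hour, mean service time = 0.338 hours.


Offered load a = lambda * E[S] = 28.9 * 0.338 = 9.77 Erlangs

9.77 Erlangs


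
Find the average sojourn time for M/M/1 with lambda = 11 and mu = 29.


W = 1/(mu - lambda) = 1/(29 - 11) = 0.0556 hours

0.0556 hours


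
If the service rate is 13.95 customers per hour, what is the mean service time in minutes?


Mean service time = 60/mu = 60/13.95 = 4.3 minutes

4.3 minutes


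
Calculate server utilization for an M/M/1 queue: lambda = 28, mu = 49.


rho = lambda/mu = 28/49 = 0.5714

0.5714


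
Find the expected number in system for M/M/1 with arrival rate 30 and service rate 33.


rho = 30/33; L = rho/(1-rho) = 10.0

10.0


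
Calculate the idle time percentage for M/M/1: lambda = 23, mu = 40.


Idle fraction = (1 - rho) * 100 = (1 - 23/40) * 100 = 42.5%

42.5%


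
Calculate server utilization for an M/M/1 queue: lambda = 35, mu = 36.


rho = lambda/mu = 35/36 = 0.9722

0.9722


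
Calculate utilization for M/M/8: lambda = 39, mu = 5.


rho = lambda/(c*mu) = 39/(8*5) = 0.975

0.975


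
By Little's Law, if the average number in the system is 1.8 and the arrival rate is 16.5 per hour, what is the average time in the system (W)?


W = L / lambda = 1.8 / 16.5 = 0.1091 hours

0.1091 hours


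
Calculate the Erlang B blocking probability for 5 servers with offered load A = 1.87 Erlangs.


B(N,A) = (A^N/N!) / sum(A^k/k!, k=0..N) with N=5, A=1.87 = 0.0297

0.0297


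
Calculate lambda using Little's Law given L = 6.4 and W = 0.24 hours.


lambda = L / W = 6.4 / 0.24 = 26.67 per hour

26.67 per hour


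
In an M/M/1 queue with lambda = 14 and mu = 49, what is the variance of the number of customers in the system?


rho = 14/49; Var(N) = rho/(1-rho)^2 = 0.56

0.56


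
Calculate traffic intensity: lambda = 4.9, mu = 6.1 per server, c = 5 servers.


rho = lambda / (c * mu) = 4.9 / (5 * 6.1) = 0.1607

0.1607


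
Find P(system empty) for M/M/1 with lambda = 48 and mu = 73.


P0 = 1 - rho = 1 - 48/73 = 0.3425

0.3425


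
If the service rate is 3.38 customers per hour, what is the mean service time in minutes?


Mean service time = 60/mu = 60/3.38 = 17.75 minutes

17.75 minutes


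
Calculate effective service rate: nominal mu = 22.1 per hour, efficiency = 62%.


Effective rate = mu * efficiency = 22.1 * 0.62 = 13.7 per hour

13.7 per hour


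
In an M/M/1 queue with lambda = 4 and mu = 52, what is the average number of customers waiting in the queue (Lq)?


rho = 4/52; Lq = rho^2/(1-rho) = 0.01

0.01


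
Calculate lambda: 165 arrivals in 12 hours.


lambda = total arrivals / time = 165 / 12 = 13.75 per hour

13.75 per hour


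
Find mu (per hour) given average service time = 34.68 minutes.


mu = 60 / avg_service_time = 60 / 34.68 = 1.73 per hour

1.73 per hour


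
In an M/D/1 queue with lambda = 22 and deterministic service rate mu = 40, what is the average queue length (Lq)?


M/D/1: Lq = rho^2 / (2*(1-rho)) where rho = 22/40; Lq = 0.34

0.34


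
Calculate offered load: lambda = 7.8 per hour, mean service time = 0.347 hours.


Offered load a = lambda * E[S] = 7.8 * 0.347 = 2.71 Erlangs

2.71 Erlangs


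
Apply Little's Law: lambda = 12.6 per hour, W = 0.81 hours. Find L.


L = lambda * W = 12.6 * 0.81 = 10.21

10.21


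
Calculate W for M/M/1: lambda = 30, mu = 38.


W = 1/(mu - lambda) = 1/(38 - 30) = 0.125 hours

0.125 hours


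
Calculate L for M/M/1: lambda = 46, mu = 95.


rho = 46/95; L = rho/(1-rho) = 0.94

0.94


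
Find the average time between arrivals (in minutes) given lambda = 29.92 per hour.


Mean interarrival time = 60/lambda = 60/29.92 = 2.01 minutes

2.01 minutes


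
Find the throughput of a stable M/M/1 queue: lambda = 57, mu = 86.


For a stable queue (lambda < mu), throughput = lambda = 57 per hour

57 per hour


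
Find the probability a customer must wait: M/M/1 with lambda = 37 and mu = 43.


P(wait) = rho = lambda/mu = 37/43 = 0.8605

0.8605


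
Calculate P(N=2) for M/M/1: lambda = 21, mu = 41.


rho = 21/41; P(n) = (1-rho)*rho^n = (1-21/41)*(21/41)^2 = 0.128

0.128


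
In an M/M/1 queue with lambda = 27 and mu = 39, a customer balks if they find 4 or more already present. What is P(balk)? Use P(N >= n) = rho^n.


P(N >= 4) = rho^4 = (27/39)^4 = 0.2297

0.2297


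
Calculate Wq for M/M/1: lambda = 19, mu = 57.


rho = 19/57; Wq = rho/(mu - lambda) = 0.0088 hours

0.0088 hours


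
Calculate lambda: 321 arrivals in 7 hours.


lambda = total arrivals / time = 321 / 7 = 45.86 per hour

45.86 per hour


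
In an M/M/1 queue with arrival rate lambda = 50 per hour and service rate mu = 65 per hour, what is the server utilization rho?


rho = lambda/mu = 50/65 = 0.7692

0.7692


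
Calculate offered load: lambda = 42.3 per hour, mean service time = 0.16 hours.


Offered load a = lambda * E[S] = 42.3 * 0.16 = 6.77 Erlangs

6.77 Erlangs


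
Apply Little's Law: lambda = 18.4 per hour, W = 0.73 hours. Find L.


L = lambda * W = 18.4 * 0.73 = 13.43

13.43


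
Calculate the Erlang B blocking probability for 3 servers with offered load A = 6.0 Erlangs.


B(N,A) = (A^N/N!) / sum(A^k/k!, k=0..N) with N=3, A=6.0 = 0.5902

0.5902


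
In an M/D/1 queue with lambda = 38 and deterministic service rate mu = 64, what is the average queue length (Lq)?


M/D/1: Lq = rho^2 / (2*(1-rho)) where rho = 38/64; Lq = 0.43

0.43


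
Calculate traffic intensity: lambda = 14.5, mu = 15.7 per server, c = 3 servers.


rho = lambda / (c * mu) = 14.5 / (3 * 15.7) = 0.3079

0.3079


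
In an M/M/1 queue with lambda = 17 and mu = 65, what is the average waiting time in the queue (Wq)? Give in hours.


rho = 17/65; Wq = rho/(mu - lambda) = 0.0054 hours

0.0054 hours


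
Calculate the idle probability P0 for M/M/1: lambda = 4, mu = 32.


P0 = 1 - rho = 1 - 4/32 = 0.875

0.875


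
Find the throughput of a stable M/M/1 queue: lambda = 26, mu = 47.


For a stable queue (lambda < mu), throughput = lambda = 26 per hour

26 per hour


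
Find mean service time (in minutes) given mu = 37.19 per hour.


Mean service time = 60/mu = 60/37.19 = 1.61 minutes

1.61 minutes


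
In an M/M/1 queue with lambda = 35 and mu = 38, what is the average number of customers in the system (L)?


rho = 35/38; L = rho/(1-rho) = 11.67

11.67


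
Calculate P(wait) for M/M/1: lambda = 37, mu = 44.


P(wait) = rho = lambda/mu = 37/44 = 0.8409

0.8409


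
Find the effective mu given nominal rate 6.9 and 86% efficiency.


Effective rate = mu * efficiency = 6.9 * 0.86 = 5.93 per hour

5.93 per hour


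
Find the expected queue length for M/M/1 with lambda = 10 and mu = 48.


rho = 10/48; Lq = rho^2/(1-rho) = 0.05

0.05


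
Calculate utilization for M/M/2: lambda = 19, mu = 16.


rho = lambda/(c*mu) = 19/(2*16) = 0.5938

0.5938


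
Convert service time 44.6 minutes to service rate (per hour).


mu = 60 / avg_service_time = 60 / 44.6 = 1.35 per hour

1.35 per hour


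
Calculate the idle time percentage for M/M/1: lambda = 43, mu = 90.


Idle fraction = (1 - rho) * 100 = (1 - 43/90) * 100 = 52.2%

52.2%


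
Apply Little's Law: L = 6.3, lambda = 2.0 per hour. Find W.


W = L / lambda = 6.3 / 2.0 = 3.15 hours

3.15 hours


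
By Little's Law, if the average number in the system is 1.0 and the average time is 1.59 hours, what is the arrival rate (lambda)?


lambda = L / W = 1.0 / 1.59 = 0.63 per hour

0.63 per hour


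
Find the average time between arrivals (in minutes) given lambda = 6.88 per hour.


Mean interarrival time = 60/lambda = 60/6.88 = 8.72 minutes

8.72 minutes


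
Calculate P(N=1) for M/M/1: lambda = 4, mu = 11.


rho = 4/11; P(n) = (1-rho)*rho^n = (1-4/11)*(4/11)^1 = 0.2314

0.2314


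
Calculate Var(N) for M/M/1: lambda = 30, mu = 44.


rho = 30/44; Var(N) = rho/(1-rho)^2 = 6.73

6.73


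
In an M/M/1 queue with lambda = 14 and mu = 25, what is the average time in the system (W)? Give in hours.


W = 1/(mu - lambda) = 1/(25 - 14) = 0.0909 hours

0.0909 hours


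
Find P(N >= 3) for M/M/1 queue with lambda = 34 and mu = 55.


P(N >= 3) = rho^3 = (34/55)^3 = 0.2362

0.2362


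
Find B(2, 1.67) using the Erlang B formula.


B(N,A) = (A^N/N!) / sum(A^k/k!, k=0..N) with N=2, A=1.67 = 0.3431

0.3431


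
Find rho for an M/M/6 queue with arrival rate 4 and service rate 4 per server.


rho = lambda/(c*mu) = 4/(6*4) = 0.1667

0.1667


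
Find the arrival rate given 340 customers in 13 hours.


lambda = total arrivals / time = 340 / 13 = 26.15 per hour

26.15 per hour


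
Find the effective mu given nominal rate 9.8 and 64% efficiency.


Effective rate = mu * efficiency = 9.8 * 0.64 = 6.27 per hour

6.27 per hour


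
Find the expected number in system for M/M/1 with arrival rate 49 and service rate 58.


rho = 49/58; L = rho/(1-rho) = 5.44

5.44


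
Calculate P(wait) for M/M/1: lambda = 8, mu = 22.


P(wait) = rho = lambda/mu = 8/22 = 0.3636

0.3636


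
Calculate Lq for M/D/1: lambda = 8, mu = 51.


M/D/1: Lq = rho^2 / (2*(1-rho)) where rho = 8/51; Lq = 0.01

0.01


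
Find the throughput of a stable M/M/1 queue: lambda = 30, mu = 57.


For a stable queue (lambda < mu), throughput = lambda = 30 per hour

30 per hour


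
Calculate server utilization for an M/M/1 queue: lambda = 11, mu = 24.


rho = lambda/mu = 11/24 = 0.4583

0.4583


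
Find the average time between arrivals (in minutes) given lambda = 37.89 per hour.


Mean interarrival time = 60/lambda = 60/37.89 = 1.58 minutes

1.58 minutes


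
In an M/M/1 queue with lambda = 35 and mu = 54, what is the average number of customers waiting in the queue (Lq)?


rho = 35/54; Lq = rho^2/(1-rho) = 1.19

1.19


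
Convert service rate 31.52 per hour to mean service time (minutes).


Mean service time = 60/mu = 60/31.52 = 1.9 minutes

1.9 minutes


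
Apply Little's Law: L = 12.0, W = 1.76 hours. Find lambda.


lambda = L / W = 12.0 / 1.76 = 6.82 per hour

6.82 per hour


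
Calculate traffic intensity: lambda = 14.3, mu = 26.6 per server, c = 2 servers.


rho = lambda / (c * mu) = 14.3 / (2 * 26.6) = 0.2688

0.2688


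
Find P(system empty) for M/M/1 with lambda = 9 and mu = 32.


P0 = 1 - rho = 1 - 9/32 = 0.7188

0.7188


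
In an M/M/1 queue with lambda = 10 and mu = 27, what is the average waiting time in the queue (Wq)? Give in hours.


rho = 10/27; Wq = rho/(mu - lambda) = 0.0218 hours

0.0218 hours


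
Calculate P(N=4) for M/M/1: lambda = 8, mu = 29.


rho = 8/29; P(n) = (1-rho)*rho^n = (1-8/29)*(8/29)^4 = 0.0042

0.0042


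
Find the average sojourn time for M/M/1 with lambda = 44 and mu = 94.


W = 1/(mu - lambda) = 1/(94 - 44) = 0.02 hours

0.02 hours


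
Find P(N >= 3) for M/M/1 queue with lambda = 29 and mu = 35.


P(N >= 3) = rho^3 = (29/35)^3 = 0.5688

0.5688


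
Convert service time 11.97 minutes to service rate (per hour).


mu = 60 / avg_service_time = 60 / 11.97 = 5.01 per hour

5.01 per hour


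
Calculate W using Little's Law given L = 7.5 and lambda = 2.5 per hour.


W = L / lambda = 7.5 / 2.5 = 3.0 hours

3.0 hours


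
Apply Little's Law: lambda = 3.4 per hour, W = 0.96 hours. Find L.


L = lambda * W = 3.4 * 0.96 = 3.26

3.26


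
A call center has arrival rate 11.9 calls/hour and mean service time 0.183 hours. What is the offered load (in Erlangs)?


Offered load a = lambda * E[S] = 11.9 * 0.183 = 2.18 Erlangs

2.18 Erlangs


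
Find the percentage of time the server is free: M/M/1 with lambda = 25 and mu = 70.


Idle fraction = (1 - rho) * 100 = (1 - 25/70) * 100 = 64.3%

64.3%


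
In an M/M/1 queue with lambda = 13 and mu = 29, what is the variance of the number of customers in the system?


rho = 13/29; Var(N) = rho/(1-rho)^2 = 1.47

1.47


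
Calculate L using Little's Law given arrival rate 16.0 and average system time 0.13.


L = lambda * W = 16.0 * 0.13 = 2.08

2.08


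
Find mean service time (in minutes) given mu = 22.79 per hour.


Mean service time = 60/mu = 60/22.79 = 2.63 minutes

2.63 minutes


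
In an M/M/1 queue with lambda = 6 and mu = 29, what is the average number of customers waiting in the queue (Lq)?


rho = 6/29; Lq = rho^2/(1-rho) = 0.05

0.05


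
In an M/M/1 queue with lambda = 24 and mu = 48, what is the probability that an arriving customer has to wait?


P(wait) = rho = lambda/mu = 24/48 = 0.5

0.5


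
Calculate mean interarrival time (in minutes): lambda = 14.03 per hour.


Mean interarrival time = 60/lambda = 60/14.03 = 4.28 minutes

4.28 minutes


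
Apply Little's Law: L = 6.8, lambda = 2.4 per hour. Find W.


W = L / lambda = 6.8 / 2.4 = 2.8333 hours

2.8333 hours


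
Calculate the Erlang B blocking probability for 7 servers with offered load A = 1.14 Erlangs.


B(N,A) = (A^N/N!) / sum(A^k/k!, k=0..N) with N=7, A=1.14 = 0.0002

0.0002


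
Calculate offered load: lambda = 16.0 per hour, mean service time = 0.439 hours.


Offered load a = lambda * E[S] = 16.0 * 0.439 = 7.02 Erlangs

7.02 Erlangs


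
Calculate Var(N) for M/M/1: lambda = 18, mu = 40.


rho = 18/40; Var(N) = rho/(1-rho)^2 = 1.49

1.49


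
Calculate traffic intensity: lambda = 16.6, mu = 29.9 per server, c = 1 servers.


rho = lambda / (c * mu) = 16.6 / (1 * 29.9) = 0.5552

0.5552


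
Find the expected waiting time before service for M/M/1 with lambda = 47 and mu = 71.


rho = 47/71; Wq = rho/(mu - lambda) = 0.0276 hours

0.0276 hours


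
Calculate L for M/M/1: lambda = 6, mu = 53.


rho = 6/53; L = rho/(1-rho) = 0.13

0.13


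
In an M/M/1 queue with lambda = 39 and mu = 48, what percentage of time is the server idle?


Idle fraction = (1 - rho) * 100 = (1 - 39/48) * 100 = 18.8%

18.8%


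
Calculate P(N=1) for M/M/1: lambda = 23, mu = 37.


rho = 23/37; P(n) = (1-rho)*rho^n = (1-23/37)*(23/37)^1 = 0.2352

0.2352


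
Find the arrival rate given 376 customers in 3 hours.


lambda = total arrivals / time = 376 / 3 = 125.33 per hour

125.33 per hour


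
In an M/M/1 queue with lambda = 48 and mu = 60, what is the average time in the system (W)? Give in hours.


W = 1/(mu - lambda) = 1/(60 - 48) = 0.0833 hours

0.0833 hours


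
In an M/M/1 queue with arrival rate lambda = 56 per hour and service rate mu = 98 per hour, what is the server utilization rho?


rho = lambda/mu = 56/98 = 0.5714

0.5714


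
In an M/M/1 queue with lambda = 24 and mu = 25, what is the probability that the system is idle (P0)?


P0 = 1 - rho = 1 - 24/25 = 0.04

0.04
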